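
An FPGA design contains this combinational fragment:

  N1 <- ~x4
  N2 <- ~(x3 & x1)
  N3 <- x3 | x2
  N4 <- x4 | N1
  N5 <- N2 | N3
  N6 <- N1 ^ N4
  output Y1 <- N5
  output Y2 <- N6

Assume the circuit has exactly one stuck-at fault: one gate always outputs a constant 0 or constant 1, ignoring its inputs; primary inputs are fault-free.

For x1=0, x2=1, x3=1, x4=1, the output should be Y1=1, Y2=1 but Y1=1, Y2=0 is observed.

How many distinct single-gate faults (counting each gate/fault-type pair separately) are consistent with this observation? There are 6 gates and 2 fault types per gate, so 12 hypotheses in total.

Fault-free: N1=0, N2=1, N3=1, N4=1, N5=1, N6=1 → Y1=1, Y2=1. Observed Y1=1, Y2=0.
  N1 stuck-at-0: output Y1=1, Y2=1 ✗
  N1 stuck-at-1: output Y1=1, Y2=0 ✓
  N2 stuck-at-0: output Y1=1, Y2=1 ✗
  N2 stuck-at-1: output Y1=1, Y2=1 ✗
  N3 stuck-at-0: output Y1=1, Y2=1 ✗
  N3 stuck-at-1: output Y1=1, Y2=1 ✗
  N4 stuck-at-0: output Y1=1, Y2=0 ✓
  N4 stuck-at-1: output Y1=1, Y2=1 ✗
  N5 stuck-at-0: output Y1=0, Y2=1 ✗
  N5 stuck-at-1: output Y1=1, Y2=1 ✗
  N6 stuck-at-0: output Y1=1, Y2=0 ✓
  N6 stuck-at-1: output Y1=1, Y2=1 ✗
Consistent faults: {N1 stuck-at-1, N4 stuck-at-0, N6 stuck-at-0} — 3 in all.

3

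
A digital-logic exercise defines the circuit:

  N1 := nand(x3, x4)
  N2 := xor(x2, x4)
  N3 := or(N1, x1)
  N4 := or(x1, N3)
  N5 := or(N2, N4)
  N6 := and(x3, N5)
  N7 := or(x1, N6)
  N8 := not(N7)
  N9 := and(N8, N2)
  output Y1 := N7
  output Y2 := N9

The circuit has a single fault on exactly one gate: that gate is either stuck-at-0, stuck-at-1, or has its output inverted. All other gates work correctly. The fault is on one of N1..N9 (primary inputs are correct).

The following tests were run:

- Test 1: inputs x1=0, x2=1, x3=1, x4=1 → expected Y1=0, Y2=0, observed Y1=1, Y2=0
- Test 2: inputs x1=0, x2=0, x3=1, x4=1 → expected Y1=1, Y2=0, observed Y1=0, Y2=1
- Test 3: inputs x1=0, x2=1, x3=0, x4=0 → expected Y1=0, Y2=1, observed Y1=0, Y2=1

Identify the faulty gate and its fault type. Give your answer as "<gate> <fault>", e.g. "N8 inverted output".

Fault-free values for test 1 (x1=0, x2=1, x3=1, x4=1): N1=0, N2=0, N3=0, N4=0, N5=0, N6=0, N7=0, N8=1, N9=0, giving Y1=0, Y2=0. Observed Y1=1, Y2=0.
Test 1: faults giving observed Y1=1, Y2=0 are {N1 stuck-at-1, N1 inverted output, N2 stuck-at-1, N2 inverted output, N3 stuck-at-1, N3 inverted output, N4 stuck-at-1, N4 inverted output, N5 stuck-at-1, N5 inverted output, N6 stuck-at-1, N6 inverted output, N7 stuck-at-1, N7 inverted output}.
Test 2 (x1=0, x2=0, x3=1, x4=1): fault-free N1=0, N2=1, N3=0, N4=0, N5=1, N6=1, N7=1, N8=0, N9=0 → Y1=1, Y2=0; observed Y1=0, Y2=1. Eliminates N1 stuck-at-1, N1 inverted output, N2 stuck-at-1, N2 inverted output, N3 stuck-at-1, N3 inverted output, N4 stuck-at-1, N4 inverted output, N5 stuck-at-1, N6 stuck-at-1, N7 stuck-at-1.
Test 3 (x1=0, x2=1, x3=0, x4=0): fault-free N1=1, N2=1, N3=1, N4=1, N5=1, N6=0, N7=0, N8=1, N9=1 → Y1=0, Y2=1; observed Y1=0, Y2=1. Eliminates N6 inverted output, N7 inverted output.
Only N5 inverted output is consistent with every test.

N5 inverted output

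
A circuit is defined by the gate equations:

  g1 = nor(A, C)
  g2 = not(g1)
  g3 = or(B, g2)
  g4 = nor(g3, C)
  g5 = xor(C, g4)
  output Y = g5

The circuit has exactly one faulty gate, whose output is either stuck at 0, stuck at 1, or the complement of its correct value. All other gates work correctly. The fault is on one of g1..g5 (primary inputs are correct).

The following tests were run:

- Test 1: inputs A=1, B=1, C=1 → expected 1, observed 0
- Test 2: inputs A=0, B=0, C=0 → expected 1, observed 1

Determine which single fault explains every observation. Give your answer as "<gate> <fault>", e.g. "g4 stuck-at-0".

Fault-free values for test 1 (A=1, B=1, C=1): g1=0, g2=1, g3=1, g4=0, g5=1, giving Y=1. Observed 0.
Test 1: faults giving observed 0 are {g4 stuck-at-1, g4 inverted output, g5 stuck-at-0, g5 inverted output}.
Test 2 (A=0, B=0, C=0): fault-free g1=1, g2=0, g3=0, g4=1, g5=1 → 1; observed 1. Eliminates g4 inverted output, g5 stuck-at-0, g5 inverted output.
Only g4 stuck-at-1 is consistent with every test.

g4 stuck-at-1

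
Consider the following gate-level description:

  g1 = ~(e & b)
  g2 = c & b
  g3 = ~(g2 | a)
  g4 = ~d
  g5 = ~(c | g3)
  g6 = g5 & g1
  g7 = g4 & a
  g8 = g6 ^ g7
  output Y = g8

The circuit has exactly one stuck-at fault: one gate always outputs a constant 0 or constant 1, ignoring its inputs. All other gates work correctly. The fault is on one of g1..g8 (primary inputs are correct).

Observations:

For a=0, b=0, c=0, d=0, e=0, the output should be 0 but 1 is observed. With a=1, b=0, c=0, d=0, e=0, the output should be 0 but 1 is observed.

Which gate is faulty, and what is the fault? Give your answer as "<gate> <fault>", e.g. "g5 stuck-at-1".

g8 stuck-at-1

Fault-free values for test 1 (a=0, b=0, c=0, d=0, e=0): g1=1, g2=0, g3=1, g4=1, g5=0, g6=0, g7=0, g8=0, giving Y=0. Observed 1.
Test 1: faults giving observed 1 are {g2 stuck-at-1, g3 stuck-at-0, g5 stuck-at-1, g6 stuck-at-1, g7 stuck-at-1, g8 stuck-at-1}.
Test 2 (a=1, b=0, c=0, d=0, e=0): fault-free g1=1, g2=0, g3=0, g4=1, g5=1, g6=1, g7=1, g8=0 → 0; observed 1. Eliminates g2 stuck-at-1, g3 stuck-at-0, g5 stuck-at-1, g6 stuck-at-1, g7 stuck-at-1.
Only g8 stuck-at-1 is consistent with every test.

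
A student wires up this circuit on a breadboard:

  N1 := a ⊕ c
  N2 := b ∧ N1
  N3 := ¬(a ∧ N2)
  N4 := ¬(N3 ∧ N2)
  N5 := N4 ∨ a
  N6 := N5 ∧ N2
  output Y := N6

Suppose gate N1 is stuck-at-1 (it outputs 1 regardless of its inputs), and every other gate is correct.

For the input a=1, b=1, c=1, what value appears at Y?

Propagate with N1 forced: N1=1 [stuck-at-1], N2=1, N3=0, N4=1, N5=1, N6=1.
So Y = 1. (Without the fault it would be 0.)

1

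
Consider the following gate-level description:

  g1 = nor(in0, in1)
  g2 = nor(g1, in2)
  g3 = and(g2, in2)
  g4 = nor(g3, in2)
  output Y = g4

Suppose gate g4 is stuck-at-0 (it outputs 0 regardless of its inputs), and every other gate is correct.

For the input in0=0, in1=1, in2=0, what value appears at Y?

0

Propagate with g4 forced: g1=0, g2=1, g3=0, g4=0 [stuck-at-0].
So Y = 0. (Without the fault it would be 1.)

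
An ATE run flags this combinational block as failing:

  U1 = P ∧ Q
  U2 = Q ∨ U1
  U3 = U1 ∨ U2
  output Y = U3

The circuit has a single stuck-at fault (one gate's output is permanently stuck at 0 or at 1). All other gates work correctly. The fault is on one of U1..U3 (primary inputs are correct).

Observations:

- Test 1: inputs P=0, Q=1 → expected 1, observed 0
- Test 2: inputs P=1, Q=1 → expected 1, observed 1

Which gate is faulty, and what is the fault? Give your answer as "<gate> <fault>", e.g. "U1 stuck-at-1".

Fault-free values for test 1 (P=0, Q=1): U1=0, U2=1, U3=1, giving Y=1. Observed 0.
Test 1: faults giving observed 0 are {U2 stuck-at-0, U3 stuck-at-0}.
Test 2 (P=1, Q=1): fault-free U1=1, U2=1, U3=1 → 1; observed 1. Eliminates U3 stuck-at-0.
Only U2 stuck-at-0 is consistent with every test.

U2 stuck-at-0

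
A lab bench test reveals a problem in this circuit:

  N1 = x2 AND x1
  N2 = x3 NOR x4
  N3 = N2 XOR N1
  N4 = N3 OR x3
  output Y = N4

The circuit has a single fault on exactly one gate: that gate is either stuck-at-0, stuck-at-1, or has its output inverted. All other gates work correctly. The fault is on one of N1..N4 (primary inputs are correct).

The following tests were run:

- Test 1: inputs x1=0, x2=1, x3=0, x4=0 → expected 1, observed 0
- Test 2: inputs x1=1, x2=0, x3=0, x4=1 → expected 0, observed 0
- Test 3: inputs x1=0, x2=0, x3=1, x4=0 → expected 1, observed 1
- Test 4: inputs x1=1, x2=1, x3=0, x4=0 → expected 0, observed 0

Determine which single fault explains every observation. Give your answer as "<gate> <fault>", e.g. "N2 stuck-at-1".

Fault-free values for test 1 (x1=0, x2=1, x3=0, x4=0): N1=0, N2=1, N3=1, N4=1, giving Y=1. Observed 0.
Test 1: faults giving observed 0 are {N1 stuck-at-1, N1 inverted output, N2 stuck-at-0, N2 inverted output, N3 stuck-at-0, N3 inverted output, N4 stuck-at-0, N4 inverted output}.
Test 2 (x1=1, x2=0, x3=0, x4=1): fault-free N1=0, N2=0, N3=0, N4=0 → 0; observed 0. Eliminates N1 stuck-at-1, N1 inverted output, N2 inverted output, N3 inverted output, N4 inverted output.
Test 3 (x1=0, x2=0, x3=1, x4=0): fault-free N1=0, N2=0, N3=0, N4=1 → 1; observed 1. Eliminates N4 stuck-at-0.
Test 4 (x1=1, x2=1, x3=0, x4=0): fault-free N1=1, N2=1, N3=0, N4=0 → 0; observed 0. Eliminates N2 stuck-at-0.
Only N3 stuck-at-0 is consistent with every test.

N3 stuck-at-0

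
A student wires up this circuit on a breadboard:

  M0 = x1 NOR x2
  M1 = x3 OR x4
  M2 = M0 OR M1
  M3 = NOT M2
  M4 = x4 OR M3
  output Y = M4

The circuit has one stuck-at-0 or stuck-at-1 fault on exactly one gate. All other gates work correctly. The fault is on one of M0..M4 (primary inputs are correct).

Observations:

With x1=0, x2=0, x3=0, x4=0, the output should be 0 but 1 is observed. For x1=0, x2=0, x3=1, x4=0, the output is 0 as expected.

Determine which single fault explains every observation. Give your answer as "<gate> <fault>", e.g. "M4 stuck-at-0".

Fault-free values for test 1 (x1=0, x2=0, x3=0, x4=0): M0=1, M1=0, M2=1, M3=0, M4=0, giving Y=0. Observed 1.
Test 1: faults giving observed 1 are {M0 stuck-at-0, M2 stuck-at-0, M3 stuck-at-1, M4 stuck-at-1}.
Test 2 (x1=0, x2=0, x3=1, x4=0): fault-free M0=1, M1=1, M2=1, M3=0, M4=0 → 0; observed 0. Eliminates M2 stuck-at-0, M3 stuck-at-1, M4 stuck-at-1.
Only M0 stuck-at-0 is consistent with every test.

M0 stuck-at-0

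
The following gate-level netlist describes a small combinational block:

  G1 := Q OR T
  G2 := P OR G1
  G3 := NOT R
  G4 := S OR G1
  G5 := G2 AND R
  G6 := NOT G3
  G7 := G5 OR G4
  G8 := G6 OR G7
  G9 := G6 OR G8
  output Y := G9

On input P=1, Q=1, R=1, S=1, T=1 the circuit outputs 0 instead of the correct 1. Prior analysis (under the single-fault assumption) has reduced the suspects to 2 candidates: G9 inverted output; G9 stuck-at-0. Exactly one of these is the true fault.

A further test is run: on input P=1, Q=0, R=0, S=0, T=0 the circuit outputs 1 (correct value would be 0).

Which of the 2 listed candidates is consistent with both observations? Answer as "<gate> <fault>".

G9 inverted output

Evaluate each candidate on input P=1, Q=0, R=0, S=0, T=0:
  G9 inverted output: G1=0, G2=1, G3=1, G4=0, G5=0, G6=0, G7=0, G8=0, G9=1 [inverted output] → 1 — matches
  G9 stuck-at-0: G1=0, G2=1, G3=1, G4=0, G5=0, G6=0, G7=0, G8=0, G9=0 [stuck-at-0] → 0 — eliminated
Only G9 inverted output reproduces the observed 1.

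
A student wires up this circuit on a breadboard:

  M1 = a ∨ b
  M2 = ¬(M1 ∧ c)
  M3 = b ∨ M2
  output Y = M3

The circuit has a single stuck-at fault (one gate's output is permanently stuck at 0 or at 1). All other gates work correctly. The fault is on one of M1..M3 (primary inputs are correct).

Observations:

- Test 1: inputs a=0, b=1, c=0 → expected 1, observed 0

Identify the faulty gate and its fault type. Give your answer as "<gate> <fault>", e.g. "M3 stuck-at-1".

M3 stuck-at-0

Fault-free values for test 1 (a=0, b=1, c=0): M1=1, M2=1, M3=1, giving Y=1. Observed 0.
Test 1: faults giving observed 0 are {M3 stuck-at-0}.
Only M3 stuck-at-0 is consistent with every test.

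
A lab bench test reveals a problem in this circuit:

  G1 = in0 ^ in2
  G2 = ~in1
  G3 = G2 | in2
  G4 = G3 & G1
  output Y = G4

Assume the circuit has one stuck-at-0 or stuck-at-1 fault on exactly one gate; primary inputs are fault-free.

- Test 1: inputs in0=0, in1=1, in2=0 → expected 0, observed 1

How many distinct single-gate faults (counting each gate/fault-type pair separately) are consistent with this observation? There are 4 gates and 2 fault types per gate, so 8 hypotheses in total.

1

Fault-free: G1=0, G2=0, G3=0, G4=0 → 0. Observed 1.
  G1 stuck-at-0: output 0 ✗
  G1 stuck-at-1: output 0 ✗
  G2 stuck-at-0: output 0 ✗
  G2 stuck-at-1: output 0 ✗
  G3 stuck-at-0: output 0 ✗
  G3 stuck-at-1: output 0 ✗
  G4 stuck-at-0: output 0 ✗
  G4 stuck-at-1: output 1 ✓
Consistent faults: {G4 stuck-at-1} — 1 in all.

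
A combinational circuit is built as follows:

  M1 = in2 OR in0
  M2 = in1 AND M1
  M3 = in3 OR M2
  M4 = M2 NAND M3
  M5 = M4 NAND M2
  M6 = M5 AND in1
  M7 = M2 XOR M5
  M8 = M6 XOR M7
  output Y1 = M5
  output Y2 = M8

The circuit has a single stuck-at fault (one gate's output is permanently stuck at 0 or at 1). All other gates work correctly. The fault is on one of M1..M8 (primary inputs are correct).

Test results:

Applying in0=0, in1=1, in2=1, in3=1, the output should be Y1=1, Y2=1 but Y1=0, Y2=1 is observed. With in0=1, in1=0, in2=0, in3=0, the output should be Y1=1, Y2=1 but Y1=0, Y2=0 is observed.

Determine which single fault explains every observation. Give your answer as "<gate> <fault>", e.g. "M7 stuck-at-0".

Fault-free values for test 1 (in0=0, in1=1, in2=1, in3=1): M1=1, M2=1, M3=1, M4=0, M5=1, M6=1, M7=0, M8=1, giving Y1=1, Y2=1. Observed Y1=0, Y2=1.
Test 1: faults giving observed Y1=0, Y2=1 are {M3 stuck-at-0, M4 stuck-at-1, M5 stuck-at-0}.
Test 2 (in0=1, in1=0, in2=0, in3=0): fault-free M1=1, M2=0, M3=0, M4=1, M5=1, M6=0, M7=1, M8=1 → Y1=1, Y2=1; observed Y1=0, Y2=0. Eliminates M3 stuck-at-0, M4 stuck-at-1.
Only M5 stuck-at-0 is consistent with every test.

M5 stuck-at-0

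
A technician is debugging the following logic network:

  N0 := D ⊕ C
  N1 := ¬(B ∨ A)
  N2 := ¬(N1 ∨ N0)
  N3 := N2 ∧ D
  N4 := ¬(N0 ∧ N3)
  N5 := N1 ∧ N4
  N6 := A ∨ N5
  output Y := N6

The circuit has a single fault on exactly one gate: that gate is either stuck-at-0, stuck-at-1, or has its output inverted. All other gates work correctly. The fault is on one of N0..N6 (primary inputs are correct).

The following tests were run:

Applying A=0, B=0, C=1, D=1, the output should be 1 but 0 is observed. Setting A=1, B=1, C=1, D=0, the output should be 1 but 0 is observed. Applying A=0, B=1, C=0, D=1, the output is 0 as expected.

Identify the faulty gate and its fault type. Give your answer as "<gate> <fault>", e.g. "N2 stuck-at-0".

Fault-free values for test 1 (A=0, B=0, C=1, D=1): N0=0, N1=1, N2=0, N3=0, N4=1, N5=1, N6=1, giving Y=1. Observed 0.
Test 1: faults giving observed 0 are {N1 stuck-at-0, N1 inverted output, N4 stuck-at-0, N4 inverted output, N5 stuck-at-0, N5 inverted output, N6 stuck-at-0, N6 inverted output}.
Test 2 (A=1, B=1, C=1, D=0): fault-free N0=1, N1=0, N2=0, N3=0, N4=1, N5=0, N6=1 → 1; observed 0. Eliminates N1 stuck-at-0, N1 inverted output, N4 stuck-at-0, N4 inverted output, N5 stuck-at-0, N5 inverted output.
Test 3 (A=0, B=1, C=0, D=1): fault-free N0=1, N1=0, N2=0, N3=0, N4=1, N5=0, N6=0 → 0; observed 0. Eliminates N6 inverted output.
Only N6 stuck-at-0 is consistent with every test.

N6 stuck-at-0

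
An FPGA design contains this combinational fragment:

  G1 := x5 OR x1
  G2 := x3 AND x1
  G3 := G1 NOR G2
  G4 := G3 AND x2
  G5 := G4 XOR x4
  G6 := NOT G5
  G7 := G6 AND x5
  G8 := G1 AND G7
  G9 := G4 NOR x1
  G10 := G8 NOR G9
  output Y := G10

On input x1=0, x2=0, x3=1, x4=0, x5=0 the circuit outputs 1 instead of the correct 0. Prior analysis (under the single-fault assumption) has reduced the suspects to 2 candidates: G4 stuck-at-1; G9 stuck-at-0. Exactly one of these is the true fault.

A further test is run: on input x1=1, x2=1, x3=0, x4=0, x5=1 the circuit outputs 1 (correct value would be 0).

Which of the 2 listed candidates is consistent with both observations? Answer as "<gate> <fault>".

G4 stuck-at-1

Evaluate each candidate on input x1=1, x2=1, x3=0, x4=0, x5=1:
  G4 stuck-at-1: G1=1, G2=0, G3=0, G4=1 [stuck-at-1], G5=1, G6=0, G7=0, G8=0, G9=0, G10=1 → 1 — matches
  G9 stuck-at-0: G1=1, G2=0, G3=0, G4=0, G5=0, G6=1, G7=1, G8=1, G9=0 [stuck-at-0], G10=0 → 0 — eliminated
Only G4 stuck-at-1 reproduces the observed 1.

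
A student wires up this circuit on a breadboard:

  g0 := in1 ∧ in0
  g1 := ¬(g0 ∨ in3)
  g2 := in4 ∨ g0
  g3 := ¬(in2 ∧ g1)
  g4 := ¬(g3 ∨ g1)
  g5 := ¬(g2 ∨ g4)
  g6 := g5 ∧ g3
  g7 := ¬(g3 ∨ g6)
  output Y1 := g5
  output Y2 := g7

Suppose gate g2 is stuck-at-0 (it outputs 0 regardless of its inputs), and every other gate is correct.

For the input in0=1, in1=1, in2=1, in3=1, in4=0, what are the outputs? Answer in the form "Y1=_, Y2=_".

Y1=1, Y2=0

Propagate with g2 forced: g0=1, g1=0, g2=0 [stuck-at-0], g3=1, g4=0, g5=1, g6=1, g7=0.
So the outputs are Y1=1, Y2=0. (Without the fault they would be Y1=0, Y2=0.)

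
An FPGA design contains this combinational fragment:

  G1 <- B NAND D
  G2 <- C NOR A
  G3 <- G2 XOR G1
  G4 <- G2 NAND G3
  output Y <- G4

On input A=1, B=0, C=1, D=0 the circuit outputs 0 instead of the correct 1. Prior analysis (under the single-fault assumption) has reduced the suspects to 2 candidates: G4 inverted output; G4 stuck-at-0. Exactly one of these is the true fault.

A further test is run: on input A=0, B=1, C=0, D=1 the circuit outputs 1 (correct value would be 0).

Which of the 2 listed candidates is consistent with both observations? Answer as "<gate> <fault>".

Evaluate each candidate on input A=0, B=1, C=0, D=1:
  G4 inverted output: G1=0, G2=1, G3=1, G4=1 [inverted output] → 1 — matches
  G4 stuck-at-0: G1=0, G2=1, G3=1, G4=0 [stuck-at-0] → 0 — eliminated
Only G4 inverted output reproduces the observed 1.

G4 inverted output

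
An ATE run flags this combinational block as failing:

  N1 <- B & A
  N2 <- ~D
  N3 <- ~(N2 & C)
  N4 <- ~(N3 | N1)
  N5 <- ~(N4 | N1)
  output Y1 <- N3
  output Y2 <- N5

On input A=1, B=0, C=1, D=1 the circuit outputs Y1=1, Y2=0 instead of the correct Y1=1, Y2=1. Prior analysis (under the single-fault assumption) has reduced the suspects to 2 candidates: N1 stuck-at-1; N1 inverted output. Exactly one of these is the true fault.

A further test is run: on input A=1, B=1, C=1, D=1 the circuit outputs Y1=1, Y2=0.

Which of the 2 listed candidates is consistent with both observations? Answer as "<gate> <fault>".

Evaluate each candidate on input A=1, B=1, C=1, D=1:
  N1 stuck-at-1: N1=1 [stuck-at-1], N2=0, N3=1, N4=0, N5=0 → Y1=1, Y2=0 — matches
  N1 inverted output: N1=0 [inverted output], N2=0, N3=1, N4=0, N5=1 → Y1=1, Y2=1 — eliminated
Only N1 stuck-at-1 reproduces the observed Y1=1, Y2=0.

N1 stuck-at-1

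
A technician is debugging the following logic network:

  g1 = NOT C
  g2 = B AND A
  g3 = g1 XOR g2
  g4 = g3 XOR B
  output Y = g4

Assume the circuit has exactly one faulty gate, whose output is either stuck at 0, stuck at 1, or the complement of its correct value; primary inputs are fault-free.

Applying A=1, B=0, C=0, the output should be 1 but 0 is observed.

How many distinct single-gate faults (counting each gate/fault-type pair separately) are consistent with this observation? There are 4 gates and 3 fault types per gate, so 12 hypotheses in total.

Fault-free: g1=1, g2=0, g3=1, g4=1 → 1. Observed 0.
  g1 stuck-at-0: output 0 ✓
  g1 stuck-at-1: output 1 ✗
  g1 inverted output: output 0 ✓
  g2 stuck-at-0: output 1 ✗
  g2 stuck-at-1: output 0 ✓
  g2 inverted output: output 0 ✓
  g3 stuck-at-0: output 0 ✓
  g3 stuck-at-1: output 1 ✗
  g3 inverted output: output 0 ✓
  g4 stuck-at-0: output 0 ✓
  g4 stuck-at-1: output 1 ✗
  g4 inverted output: output 0 ✓
Consistent faults: {g1 stuck-at-0, g1 inverted output, g2 stuck-at-1, g2 inverted output, g3 stuck-at-0, g3 inverted output, g4 stuck-at-0, g4 inverted output} — 8 in all.

8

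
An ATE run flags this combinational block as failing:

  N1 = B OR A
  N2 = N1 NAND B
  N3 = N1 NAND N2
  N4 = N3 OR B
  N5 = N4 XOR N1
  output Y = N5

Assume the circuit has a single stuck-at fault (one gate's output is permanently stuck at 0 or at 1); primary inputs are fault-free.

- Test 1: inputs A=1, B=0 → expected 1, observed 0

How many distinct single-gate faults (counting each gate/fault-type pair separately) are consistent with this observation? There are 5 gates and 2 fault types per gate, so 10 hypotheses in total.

4

Fault-free: N1=1, N2=1, N3=0, N4=0, N5=1 → 1. Observed 0.
  N1 stuck-at-0: output 1 ✗
  N1 stuck-at-1: output 1 ✗
  N2 stuck-at-0: output 0 ✓
  N2 stuck-at-1: output 1 ✗
  N3 stuck-at-0: output 1 ✗
  N3 stuck-at-1: output 0 ✓
  N4 stuck-at-0: output 1 ✗
  N4 stuck-at-1: output 0 ✓
  N5 stuck-at-0: output 0 ✓
  N5 stuck-at-1: output 1 ✗
Consistent faults: {N2 stuck-at-0, N3 stuck-at-1, N4 stuck-at-1, N5 stuck-at-0} — 4 in all.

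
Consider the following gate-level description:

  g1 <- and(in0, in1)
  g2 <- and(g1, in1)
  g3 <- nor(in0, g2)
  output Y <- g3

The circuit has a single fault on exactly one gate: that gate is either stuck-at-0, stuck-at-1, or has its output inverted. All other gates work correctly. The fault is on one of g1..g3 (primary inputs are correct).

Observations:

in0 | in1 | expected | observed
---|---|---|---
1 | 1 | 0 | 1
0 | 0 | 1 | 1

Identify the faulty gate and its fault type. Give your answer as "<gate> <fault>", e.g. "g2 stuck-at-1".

Fault-free values for test 1 (in0=1, in1=1): g1=1, g2=1, g3=0, giving Y=0. Observed 1.
Test 1: faults giving observed 1 are {g3 stuck-at-1, g3 inverted output}.
Test 2 (in0=0, in1=0): fault-free g1=0, g2=0, g3=1 → 1; observed 1. Eliminates g3 inverted output.
Only g3 stuck-at-1 is consistent with every test.

g3 stuck-at-1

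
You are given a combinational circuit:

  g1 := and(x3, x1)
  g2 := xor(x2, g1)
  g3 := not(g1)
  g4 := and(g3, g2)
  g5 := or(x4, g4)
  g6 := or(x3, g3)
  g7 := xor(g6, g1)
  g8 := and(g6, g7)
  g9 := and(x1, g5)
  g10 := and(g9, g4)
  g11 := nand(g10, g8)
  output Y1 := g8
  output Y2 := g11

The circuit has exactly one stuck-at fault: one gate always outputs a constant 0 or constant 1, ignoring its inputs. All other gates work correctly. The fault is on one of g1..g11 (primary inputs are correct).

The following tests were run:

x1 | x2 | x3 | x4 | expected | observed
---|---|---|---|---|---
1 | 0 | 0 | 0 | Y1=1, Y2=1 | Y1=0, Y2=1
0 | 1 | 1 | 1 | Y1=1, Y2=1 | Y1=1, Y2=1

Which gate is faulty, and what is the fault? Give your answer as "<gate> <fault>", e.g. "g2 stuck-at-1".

g3 stuck-at-0

Fault-free values for test 1 (x1=1, x2=0, x3=0, x4=0): g1=0, g2=0, g3=1, g4=0, g5=0, g6=1, g7=1, g8=1, g9=0, g10=0, g11=1, giving Y1=1, Y2=1. Observed Y1=0, Y2=1.
Test 1: faults giving observed Y1=0, Y2=1 are {g1 stuck-at-1, g3 stuck-at-0, g6 stuck-at-0, g7 stuck-at-0, g8 stuck-at-0}.
Test 2 (x1=0, x2=1, x3=1, x4=1): fault-free g1=0, g2=1, g3=1, g4=1, g5=1, g6=1, g7=1, g8=1, g9=0, g10=0, g11=1 → Y1=1, Y2=1; observed Y1=1, Y2=1. Eliminates g1 stuck-at-1, g6 stuck-at-0, g7 stuck-at-0, g8 stuck-at-0.
Only g3 stuck-at-0 is consistent with every test.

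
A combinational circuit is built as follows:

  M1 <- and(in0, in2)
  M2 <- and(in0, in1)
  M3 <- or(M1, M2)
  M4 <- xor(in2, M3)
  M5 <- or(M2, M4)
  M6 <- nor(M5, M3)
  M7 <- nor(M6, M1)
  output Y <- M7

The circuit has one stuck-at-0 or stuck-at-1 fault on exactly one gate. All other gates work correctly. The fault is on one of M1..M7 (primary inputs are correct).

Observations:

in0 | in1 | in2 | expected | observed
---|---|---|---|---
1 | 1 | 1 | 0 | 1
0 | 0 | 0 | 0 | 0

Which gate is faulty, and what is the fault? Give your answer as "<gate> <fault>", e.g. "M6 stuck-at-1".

Fault-free values for test 1 (in0=1, in1=1, in2=1): M1=1, M2=1, M3=1, M4=0, M5=1, M6=0, M7=0, giving Y=0. Observed 1.
Test 1: faults giving observed 1 are {M1 stuck-at-0, M7 stuck-at-1}.
Test 2 (in0=0, in1=0, in2=0): fault-free M1=0, M2=0, M3=0, M4=0, M5=0, M6=1, M7=0 → 0; observed 0. Eliminates M7 stuck-at-1.
Only M1 stuck-at-0 is consistent with every test.

M1 stuck-at-0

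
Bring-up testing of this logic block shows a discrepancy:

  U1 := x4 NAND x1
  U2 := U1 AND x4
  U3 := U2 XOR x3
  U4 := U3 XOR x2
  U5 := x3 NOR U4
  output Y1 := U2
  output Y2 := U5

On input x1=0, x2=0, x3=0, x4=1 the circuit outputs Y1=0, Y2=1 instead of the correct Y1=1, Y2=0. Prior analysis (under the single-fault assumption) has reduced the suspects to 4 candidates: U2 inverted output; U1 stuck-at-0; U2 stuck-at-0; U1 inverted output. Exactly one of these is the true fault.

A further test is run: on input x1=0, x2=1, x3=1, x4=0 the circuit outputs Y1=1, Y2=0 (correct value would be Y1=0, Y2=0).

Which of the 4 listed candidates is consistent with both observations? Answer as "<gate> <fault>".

Evaluate each candidate on input x1=0, x2=1, x3=1, x4=0:
  U2 inverted output: U1=1, U2=1 [inverted output], U3=0, U4=1, U5=0 → Y1=1, Y2=0 — matches
  U1 stuck-at-0: U1=0 [stuck-at-0], U2=0, U3=1, U4=0, U5=0 → Y1=0, Y2=0 — eliminated
  U2 stuck-at-0: U1=1, U2=0 [stuck-at-0], U3=1, U4=0, U5=0 → Y1=0, Y2=0 — eliminated
  U1 inverted output: U1=0 [inverted output], U2=0, U3=1, U4=0, U5=0 → Y1=0, Y2=0 — eliminated
Only U2 inverted output reproduces the observed Y1=1, Y2=0.

U2 inverted output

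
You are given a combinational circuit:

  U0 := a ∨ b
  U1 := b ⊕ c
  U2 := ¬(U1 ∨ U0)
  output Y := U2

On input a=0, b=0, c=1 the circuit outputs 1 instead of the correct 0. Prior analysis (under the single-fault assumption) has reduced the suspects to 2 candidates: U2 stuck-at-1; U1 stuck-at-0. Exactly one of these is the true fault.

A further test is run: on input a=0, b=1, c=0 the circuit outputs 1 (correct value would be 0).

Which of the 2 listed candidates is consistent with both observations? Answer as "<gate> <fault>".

U2 stuck-at-1

Evaluate each candidate on input a=0, b=1, c=0:
  U2 stuck-at-1: U0=1, U1=1, U2=1 [stuck-at-1] → 1 — matches
  U1 stuck-at-0: U0=1, U1=0 [stuck-at-0], U2=0 → 0 — eliminated
Only U2 stuck-at-1 reproduces the observed 1.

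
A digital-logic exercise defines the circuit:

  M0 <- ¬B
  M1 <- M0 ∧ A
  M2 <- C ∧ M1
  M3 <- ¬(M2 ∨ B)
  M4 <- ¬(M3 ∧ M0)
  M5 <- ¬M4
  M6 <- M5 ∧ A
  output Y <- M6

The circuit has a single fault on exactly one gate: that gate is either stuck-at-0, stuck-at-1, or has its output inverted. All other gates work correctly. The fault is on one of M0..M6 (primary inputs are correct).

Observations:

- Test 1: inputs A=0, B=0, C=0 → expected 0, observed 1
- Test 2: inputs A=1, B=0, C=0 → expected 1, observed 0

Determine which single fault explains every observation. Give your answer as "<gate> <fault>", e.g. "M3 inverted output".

Fault-free values for test 1 (A=0, B=0, C=0): M0=1, M1=0, M2=0, M3=1, M4=0, M5=1, M6=0, giving Y=0. Observed 1.
Test 1: faults giving observed 1 are {M6 stuck-at-1, M6 inverted output}.
Test 2 (A=1, B=0, C=0): fault-free M0=1, M1=1, M2=0, M3=1, M4=0, M5=1, M6=1 → 1; observed 0. Eliminates M6 stuck-at-1.
Only M6 inverted output is consistent with every test.

M6 inverted output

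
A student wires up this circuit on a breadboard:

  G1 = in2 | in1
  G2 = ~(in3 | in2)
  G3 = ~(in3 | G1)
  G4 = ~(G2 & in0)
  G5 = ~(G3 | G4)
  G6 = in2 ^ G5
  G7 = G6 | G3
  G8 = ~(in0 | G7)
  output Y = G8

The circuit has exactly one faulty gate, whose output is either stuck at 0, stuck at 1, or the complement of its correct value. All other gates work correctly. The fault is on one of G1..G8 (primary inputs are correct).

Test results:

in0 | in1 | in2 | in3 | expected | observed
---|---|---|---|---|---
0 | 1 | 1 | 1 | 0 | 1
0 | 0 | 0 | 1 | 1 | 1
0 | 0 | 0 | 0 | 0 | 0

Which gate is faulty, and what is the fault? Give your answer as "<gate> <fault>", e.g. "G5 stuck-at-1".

Fault-free values for test 1 (in0=0, in1=1, in2=1, in3=1): G1=1, G2=0, G3=0, G4=1, G5=0, G6=1, G7=1, G8=0, giving Y=0. Observed 1.
Test 1: faults giving observed 1 are {G4 stuck-at-0, G4 inverted output, G5 stuck-at-1, G5 inverted output, G6 stuck-at-0, G6 inverted output, G7 stuck-at-0, G7 inverted output, G8 stuck-at-1, G8 inverted output}.
Test 2 (in0=0, in1=0, in2=0, in3=1): fault-free G1=0, G2=0, G3=0, G4=1, G5=0, G6=0, G7=0, G8=1 → 1; observed 1. Eliminates G4 stuck-at-0, G4 inverted output, G5 stuck-at-1, G5 inverted output, G6 inverted output, G7 inverted output, G8 inverted output.
Test 3 (in0=0, in1=0, in2=0, in3=0): fault-free G1=0, G2=1, G3=1, G4=1, G5=0, G6=0, G7=1, G8=0 → 0; observed 0. Eliminates G7 stuck-at-0, G8 stuck-at-1.
Only G6 stuck-at-0 is consistent with every test.

G6 stuck-at-0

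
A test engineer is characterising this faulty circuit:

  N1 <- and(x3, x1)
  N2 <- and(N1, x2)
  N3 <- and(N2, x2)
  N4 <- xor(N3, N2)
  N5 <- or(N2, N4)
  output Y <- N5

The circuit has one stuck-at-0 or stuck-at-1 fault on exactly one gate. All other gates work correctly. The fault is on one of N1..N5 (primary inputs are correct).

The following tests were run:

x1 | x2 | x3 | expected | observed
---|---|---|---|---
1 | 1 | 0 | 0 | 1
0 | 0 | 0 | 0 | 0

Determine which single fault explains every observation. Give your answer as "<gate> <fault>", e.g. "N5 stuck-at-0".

N1 stuck-at-1

Fault-free values for test 1 (x1=1, x2=1, x3=0): N1=0, N2=0, N3=0, N4=0, N5=0, giving Y=0. Observed 1.
Test 1: faults giving observed 1 are {N1 stuck-at-1, N2 stuck-at-1, N3 stuck-at-1, N4 stuck-at-1, N5 stuck-at-1}.
Test 2 (x1=0, x2=0, x3=0): fault-free N1=0, N2=0, N3=0, N4=0, N5=0 → 0; observed 0. Eliminates N2 stuck-at-1, N3 stuck-at-1, N4 stuck-at-1, N5 stuck-at-1.
Only N1 stuck-at-1 is consistent with every test.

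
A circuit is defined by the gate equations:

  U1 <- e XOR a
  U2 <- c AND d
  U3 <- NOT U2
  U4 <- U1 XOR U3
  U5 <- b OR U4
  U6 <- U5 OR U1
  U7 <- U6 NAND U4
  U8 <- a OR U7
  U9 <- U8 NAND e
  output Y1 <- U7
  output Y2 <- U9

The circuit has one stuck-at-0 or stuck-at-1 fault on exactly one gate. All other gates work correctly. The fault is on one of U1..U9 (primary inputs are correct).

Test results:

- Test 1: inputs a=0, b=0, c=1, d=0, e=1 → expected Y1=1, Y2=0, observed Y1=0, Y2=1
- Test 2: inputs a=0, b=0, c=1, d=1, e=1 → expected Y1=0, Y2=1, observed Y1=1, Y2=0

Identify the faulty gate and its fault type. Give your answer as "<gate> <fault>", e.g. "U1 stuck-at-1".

U1 stuck-at-0

Fault-free values for test 1 (a=0, b=0, c=1, d=0, e=1): U1=1, U2=0, U3=1, U4=0, U5=0, U6=1, U7=1, U8=1, U9=0, giving Y1=1, Y2=0. Observed Y1=0, Y2=1.
Test 1: faults giving observed Y1=0, Y2=1 are {U1 stuck-at-0, U2 stuck-at-1, U3 stuck-at-0, U4 stuck-at-1, U7 stuck-at-0}.
Test 2 (a=0, b=0, c=1, d=1, e=1): fault-free U1=1, U2=1, U3=0, U4=1, U5=1, U6=1, U7=0, U8=0, U9=1 → Y1=0, Y2=1; observed Y1=1, Y2=0. Eliminates U2 stuck-at-1, U3 stuck-at-0, U4 stuck-at-1, U7 stuck-at-0.
Only U1 stuck-at-0 is consistent with every test.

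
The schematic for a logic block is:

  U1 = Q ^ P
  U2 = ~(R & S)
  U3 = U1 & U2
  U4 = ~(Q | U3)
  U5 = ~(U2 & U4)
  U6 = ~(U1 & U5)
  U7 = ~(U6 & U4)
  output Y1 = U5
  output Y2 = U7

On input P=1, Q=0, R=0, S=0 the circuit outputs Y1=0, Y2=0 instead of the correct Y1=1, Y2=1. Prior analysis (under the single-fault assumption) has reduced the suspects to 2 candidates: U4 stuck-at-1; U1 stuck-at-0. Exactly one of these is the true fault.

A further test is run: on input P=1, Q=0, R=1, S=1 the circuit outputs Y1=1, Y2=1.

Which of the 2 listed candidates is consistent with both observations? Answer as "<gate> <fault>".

U4 stuck-at-1

Evaluate each candidate on input P=1, Q=0, R=1, S=1:
  U4 stuck-at-1: U1=1, U2=0, U3=0, U4=1 [stuck-at-1], U5=1, U6=0, U7=1 → Y1=1, Y2=1 — matches
  U1 stuck-at-0: U1=0 [stuck-at-0], U2=0, U3=0, U4=1, U5=1, U6=1, U7=0 → Y1=1, Y2=0 — eliminated
Only U4 stuck-at-1 reproduces the observed Y1=1, Y2=1.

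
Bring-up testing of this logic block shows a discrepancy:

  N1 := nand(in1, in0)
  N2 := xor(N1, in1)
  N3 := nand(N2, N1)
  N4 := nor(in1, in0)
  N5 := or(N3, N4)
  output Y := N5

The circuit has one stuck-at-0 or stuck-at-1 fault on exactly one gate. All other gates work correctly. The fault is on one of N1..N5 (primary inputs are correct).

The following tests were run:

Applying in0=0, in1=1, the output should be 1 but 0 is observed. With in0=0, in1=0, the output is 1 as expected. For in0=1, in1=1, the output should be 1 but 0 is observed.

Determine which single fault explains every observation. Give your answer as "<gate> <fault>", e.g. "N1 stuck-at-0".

N3 stuck-at-0

Fault-free values for test 1 (in0=0, in1=1): N1=1, N2=0, N3=1, N4=0, N5=1, giving Y=1. Observed 0.
Test 1: faults giving observed 0 are {N2 stuck-at-1, N3 stuck-at-0, N5 stuck-at-0}.
Test 2 (in0=0, in1=0): fault-free N1=1, N2=1, N3=0, N4=1, N5=1 → 1; observed 1. Eliminates N5 stuck-at-0.
Test 3 (in0=1, in1=1): fault-free N1=0, N2=1, N3=1, N4=0, N5=1 → 1; observed 0. Eliminates N2 stuck-at-1.
Only N3 stuck-at-0 is consistent with every test.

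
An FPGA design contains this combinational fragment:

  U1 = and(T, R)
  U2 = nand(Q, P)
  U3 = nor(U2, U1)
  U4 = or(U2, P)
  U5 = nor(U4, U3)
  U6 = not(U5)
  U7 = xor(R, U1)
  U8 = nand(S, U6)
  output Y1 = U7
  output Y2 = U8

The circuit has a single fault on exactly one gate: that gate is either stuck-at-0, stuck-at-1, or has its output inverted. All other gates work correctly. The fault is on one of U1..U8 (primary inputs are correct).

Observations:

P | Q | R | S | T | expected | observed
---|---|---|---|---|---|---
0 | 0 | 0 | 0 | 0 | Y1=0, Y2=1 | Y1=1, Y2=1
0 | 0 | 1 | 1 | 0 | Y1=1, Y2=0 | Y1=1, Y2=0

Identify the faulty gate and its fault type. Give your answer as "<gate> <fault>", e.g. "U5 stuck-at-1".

Fault-free values for test 1 (P=0, Q=0, R=0, S=0, T=0): U1=0, U2=1, U3=0, U4=1, U5=0, U6=1, U7=0, U8=1, giving Y1=0, Y2=1. Observed Y1=1, Y2=1.
Test 1: faults giving observed Y1=1, Y2=1 are {U1 stuck-at-1, U1 inverted output, U7 stuck-at-1, U7 inverted output}.
Test 2 (P=0, Q=0, R=1, S=1, T=0): fault-free U1=0, U2=1, U3=0, U4=1, U5=0, U6=1, U7=1, U8=0 → Y1=1, Y2=0; observed Y1=1, Y2=0. Eliminates U1 stuck-at-1, U1 inverted output, U7 inverted output.
Only U7 stuck-at-1 is consistent with every test.

U7 stuck-at-1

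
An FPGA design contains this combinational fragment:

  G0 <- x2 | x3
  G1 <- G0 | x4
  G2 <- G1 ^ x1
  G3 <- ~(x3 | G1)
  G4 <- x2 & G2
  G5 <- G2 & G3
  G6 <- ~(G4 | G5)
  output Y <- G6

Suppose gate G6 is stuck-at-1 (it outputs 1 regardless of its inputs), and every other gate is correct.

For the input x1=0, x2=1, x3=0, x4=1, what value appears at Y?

1

Propagate with G6 forced: G0=1, G1=1, G2=1, G3=0, G4=1, G5=0, G6=1 [stuck-at-1].
So Y = 1. (Without the fault it would be 0.)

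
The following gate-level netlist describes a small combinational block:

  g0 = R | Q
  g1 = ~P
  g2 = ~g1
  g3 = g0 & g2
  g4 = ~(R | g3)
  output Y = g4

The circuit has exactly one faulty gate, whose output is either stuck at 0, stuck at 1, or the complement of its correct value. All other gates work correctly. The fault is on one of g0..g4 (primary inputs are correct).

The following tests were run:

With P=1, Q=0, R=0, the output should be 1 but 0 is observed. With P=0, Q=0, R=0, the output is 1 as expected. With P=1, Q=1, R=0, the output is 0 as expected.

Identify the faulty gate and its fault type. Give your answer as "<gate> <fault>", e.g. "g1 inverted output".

g0 stuck-at-1

Fault-free values for test 1 (P=1, Q=0, R=0): g0=0, g1=0, g2=1, g3=0, g4=1, giving Y=1. Observed 0.
Test 1: faults giving observed 0 are {g0 stuck-at-1, g0 inverted output, g3 stuck-at-1, g3 inverted output, g4 stuck-at-0, g4 inverted output}.
Test 2 (P=0, Q=0, R=0): fault-free g0=0, g1=1, g2=0, g3=0, g4=1 → 1; observed 1. Eliminates g3 stuck-at-1, g3 inverted output, g4 stuck-at-0, g4 inverted output.
Test 3 (P=1, Q=1, R=0): fault-free g0=1, g1=0, g2=1, g3=1, g4=0 → 0; observed 0. Eliminates g0 inverted output.
Only g0 stuck-at-1 is consistent with every test.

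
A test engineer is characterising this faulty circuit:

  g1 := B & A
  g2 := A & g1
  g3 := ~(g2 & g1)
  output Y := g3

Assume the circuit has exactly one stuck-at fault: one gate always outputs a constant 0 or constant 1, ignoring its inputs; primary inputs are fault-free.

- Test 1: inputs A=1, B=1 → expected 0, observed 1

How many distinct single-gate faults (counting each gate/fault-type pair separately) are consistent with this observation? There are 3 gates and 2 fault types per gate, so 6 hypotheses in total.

3

Fault-free: g1=1, g2=1, g3=0 → 0. Observed 1.
  g1 stuck-at-0: output 1 ✓
  g1 stuck-at-1: output 0 ✗
  g2 stuck-at-0: output 1 ✓
  g2 stuck-at-1: output 0 ✗
  g3 stuck-at-0: output 0 ✗
  g3 stuck-at-1: output 1 ✓
Consistent faults: {g1 stuck-at-0, g2 stuck-at-0, g3 stuck-at-1} — 3 in all.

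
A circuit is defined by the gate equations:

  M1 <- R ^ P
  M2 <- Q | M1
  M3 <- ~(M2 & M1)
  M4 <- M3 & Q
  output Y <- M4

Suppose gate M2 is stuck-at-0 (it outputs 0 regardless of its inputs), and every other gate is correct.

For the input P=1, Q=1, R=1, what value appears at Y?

1

Propagate with M2 forced: M1=0, M2=0 [stuck-at-0], M3=1, M4=1.
So Y = 1. (Same as the fault-free value — the fault is masked on this input.)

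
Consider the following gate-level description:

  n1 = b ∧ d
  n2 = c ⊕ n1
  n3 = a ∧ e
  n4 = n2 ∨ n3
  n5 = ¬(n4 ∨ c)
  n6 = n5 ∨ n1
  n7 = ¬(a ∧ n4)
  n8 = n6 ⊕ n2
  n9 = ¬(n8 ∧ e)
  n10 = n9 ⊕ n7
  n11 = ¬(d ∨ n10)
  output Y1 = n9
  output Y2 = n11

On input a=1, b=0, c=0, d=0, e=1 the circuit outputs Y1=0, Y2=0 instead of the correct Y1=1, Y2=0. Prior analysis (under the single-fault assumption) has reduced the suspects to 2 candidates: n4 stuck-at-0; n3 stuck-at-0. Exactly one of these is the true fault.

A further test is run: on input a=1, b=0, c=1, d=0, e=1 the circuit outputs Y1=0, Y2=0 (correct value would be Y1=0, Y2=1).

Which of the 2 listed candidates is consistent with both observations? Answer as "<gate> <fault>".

Evaluate each candidate on input a=1, b=0, c=1, d=0, e=1:
  n4 stuck-at-0: n1=0, n2=1, n3=1, n4=0 [stuck-at-0], n5=0, n6=0, n7=1, n8=1, n9=0, n10=1, n11=0 → Y1=0, Y2=0 — matches
  n3 stuck-at-0: n1=0, n2=1, n3=0 [stuck-at-0], n4=1, n5=0, n6=0, n7=0, n8=1, n9=0, n10=0, n11=1 → Y1=0, Y2=1 — eliminated
Only n4 stuck-at-0 reproduces the observed Y1=0, Y2=0.

n4 stuck-at-0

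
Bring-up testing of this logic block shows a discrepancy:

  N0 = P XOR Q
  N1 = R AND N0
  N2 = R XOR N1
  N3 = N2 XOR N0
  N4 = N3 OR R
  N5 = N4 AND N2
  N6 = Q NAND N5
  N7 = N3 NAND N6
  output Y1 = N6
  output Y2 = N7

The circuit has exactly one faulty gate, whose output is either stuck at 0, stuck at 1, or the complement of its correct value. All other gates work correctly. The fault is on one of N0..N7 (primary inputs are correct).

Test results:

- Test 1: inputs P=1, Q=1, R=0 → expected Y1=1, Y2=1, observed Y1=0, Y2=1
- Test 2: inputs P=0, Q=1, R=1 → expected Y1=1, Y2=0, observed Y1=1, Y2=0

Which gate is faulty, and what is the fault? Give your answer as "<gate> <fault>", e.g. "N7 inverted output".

Fault-free values for test 1 (P=1, Q=1, R=0): N0=0, N1=0, N2=0, N3=0, N4=0, N5=0, N6=1, N7=1, giving Y1=1, Y2=1. Observed Y1=0, Y2=1.
Test 1: faults giving observed Y1=0, Y2=1 are {N1 stuck-at-1, N1 inverted output, N2 stuck-at-1, N2 inverted output, N5 stuck-at-1, N5 inverted output, N6 stuck-at-0, N6 inverted output}.
Test 2 (P=0, Q=1, R=1): fault-free N0=1, N1=1, N2=0, N3=1, N4=1, N5=0, N6=1, N7=0 → Y1=1, Y2=0; observed Y1=1, Y2=0. Eliminates N1 inverted output, N2 stuck-at-1, N2 inverted output, N5 stuck-at-1, N5 inverted output, N6 stuck-at-0, N6 inverted output.
Only N1 stuck-at-1 is consistent with every test.

N1 stuck-at-1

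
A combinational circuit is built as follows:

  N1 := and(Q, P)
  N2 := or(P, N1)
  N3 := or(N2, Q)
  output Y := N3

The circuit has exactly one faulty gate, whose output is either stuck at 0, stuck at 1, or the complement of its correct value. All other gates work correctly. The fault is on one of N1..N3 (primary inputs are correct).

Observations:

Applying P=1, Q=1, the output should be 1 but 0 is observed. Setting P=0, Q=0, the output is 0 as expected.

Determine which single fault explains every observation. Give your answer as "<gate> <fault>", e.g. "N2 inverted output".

Fault-free values for test 1 (P=1, Q=1): N1=1, N2=1, N3=1, giving Y=1. Observed 0.
Test 1: faults giving observed 0 are {N3 stuck-at-0, N3 inverted output}.
Test 2 (P=0, Q=0): fault-free N1=0, N2=0, N3=0 → 0; observed 0. Eliminates N3 inverted output.
Only N3 stuck-at-0 is consistent with every test.

N3 stuck-at-0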